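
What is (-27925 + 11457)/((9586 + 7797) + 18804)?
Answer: -16468/36187 ≈ -0.45508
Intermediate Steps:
(-27925 + 11457)/((9586 + 7797) + 18804) = -16468/(17383 + 18804) = -16468/36187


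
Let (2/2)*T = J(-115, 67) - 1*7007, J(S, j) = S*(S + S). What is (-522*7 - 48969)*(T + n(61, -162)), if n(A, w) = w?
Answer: -1014624063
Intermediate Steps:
J(S, j) = 2*S² (J(S, j) = S*(2*S) = 2*S²)
T = 19443 (T = 2*(-115)² - 1*7007 = 2*13225 - 7007 = 26450 - 7007 = 19443)
(-522*7 - 48969)*(T + n(61, -162)) = (-522*7 - 48969)*(19443 - 162) = (-3654 - 48969)*19281 = -52623*19281 = -1014624063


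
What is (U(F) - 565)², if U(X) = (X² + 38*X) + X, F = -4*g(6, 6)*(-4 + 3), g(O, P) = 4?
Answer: 99225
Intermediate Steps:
F = 16 (F = -16*(-4 + 3) = -16*(-1) = -4*(-4) = 16)
U(X) = X² + 39*X
(U(F) - 565)² = (16*(39 + 16) - 565)² = (16*55 - 565)² = (880 - 565)² = 315² = 99225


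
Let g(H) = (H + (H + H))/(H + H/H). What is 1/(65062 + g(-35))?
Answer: 34/2212213 ≈ 1.5369e-5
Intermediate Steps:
g(H) = 3*H/(1 + H) (g(H) = (H + 2*H)/(H + 1) = (3*H)/(1 + H) = 3*H/(1 + H))
1/(65062 + g(-35)) = 1/(65062 + 3*(-35)/(1 - 35)) = 1/(65062 + 3*(-35)/(-34)) = 1/(65062 + 3*(-35)*(-1/34)) = 1/(65062 + 105/34) = 1/(2212213/34) = 34/2212213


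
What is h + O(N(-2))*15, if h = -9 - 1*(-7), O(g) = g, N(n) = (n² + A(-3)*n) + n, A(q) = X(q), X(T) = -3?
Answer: 118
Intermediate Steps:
A(q) = -3
N(n) = n² - 2*n (N(n) = (n² - 3*n) + n = n² - 2*n)
h = -2 (h = -9 + 7 = -2)
h + O(N(-2))*15 = -2 - 2*(-2 - 2)*15 = -2 - 2*(-4)*15 = -2 + 8*15 = -2 + 120 = 118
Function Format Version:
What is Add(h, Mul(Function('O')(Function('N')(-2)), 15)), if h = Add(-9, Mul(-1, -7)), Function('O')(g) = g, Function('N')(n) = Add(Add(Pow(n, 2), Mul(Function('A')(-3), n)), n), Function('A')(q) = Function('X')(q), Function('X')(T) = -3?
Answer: 118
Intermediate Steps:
Function('A')(q) = -3
Function('N')(n) = Add(Pow(n, 2), Mul(-2, n)) (Function('N')(n) = Add(Add(Pow(n, 2), Mul(-3, n)), n) = Add(Pow(n, 2), Mul(-2, n)))
h = -2 (h = Add(-9, 7) = -2)
Add(h, Mul(Function('O')(Function('N')(-2)), 15)) = Add(-2, Mul(Mul(-2, Add(-2, -2)), 15)) = Add(-2, Mul(Mul(-2, -4), 15)) = Add(-2, Mul(8, 15)) = Add(-2, 120) = 118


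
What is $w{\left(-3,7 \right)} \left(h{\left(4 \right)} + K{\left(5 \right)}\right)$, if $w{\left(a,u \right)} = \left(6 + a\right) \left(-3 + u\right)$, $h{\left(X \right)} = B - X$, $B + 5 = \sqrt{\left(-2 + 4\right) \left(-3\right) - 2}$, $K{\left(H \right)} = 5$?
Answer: $-48 + 24 i \sqrt{2} \approx -48.0 + 33.941 i$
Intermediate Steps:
$B = -5 + 2 i \sqrt{2}$ ($B = -5 + \sqrt{\left(-2 + 4\right) \left(-3\right) - 2} = -5 + \sqrt{2 \left(-3\right) - 2} = -5 + \sqrt{-6 - 2} = -5 + \sqrt{-8} = -5 + 2 i \sqrt{2} \approx -5.0 + 2.8284 i$)
$h{\left(X \right)} = -5 - X + 2 i \sqrt{2}$ ($h{\left(X \right)} = \left(-5 + 2 i \sqrt{2}\right) - X = -5 - X + 2 i \sqrt{2}$)
$w{\left(a,u \right)} = \left(-3 + u\right) \left(6 + a\right)$
$w{\left(-3,7 \right)} \left(h{\left(4 \right)} + K{\left(5 \right)}\right) = \left(-18 - -9 + 6 \cdot 7 - 21\right) \left(\left(-5 - 4 + 2 i \sqrt{2}\right) + 5\right) = \left(-18 + 9 + 42 - 21\right) \left(\left(-5 - 4 + 2 i \sqrt{2}\right) + 5\right) = 12 \left(\left(-9 + 2 i \sqrt{2}\right) + 5\right) = 12 \left(-4 + 2 i \sqrt{2}\right) = -48 + 24 i \sqrt{2}$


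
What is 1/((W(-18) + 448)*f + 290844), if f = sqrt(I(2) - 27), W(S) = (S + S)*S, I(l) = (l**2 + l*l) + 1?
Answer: 8079/2350329284 - 137*I*sqrt(2)/3525493926 ≈ 3.4374e-6 - 5.4956e-8*I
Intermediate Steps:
I(l) = 1 + 2*l**2 (I(l) = (l**2 + l**2) + 1 = 2*l**2 + 1 = 1 + 2*l**2)
W(S) = 2*S**2 (W(S) = (2*S)*S = 2*S**2)
f = 3*I*sqrt(2) (f = sqrt((1 + 2*2**2) - 27) = sqrt((1 + 2*4) - 27) = sqrt((1 + 8) - 27) = sqrt(9 - 27) = sqrt(-18) = 3*I*sqrt(2) ≈ 4.2426*I)
1/((W(-18) + 448)*f + 290844) = 1/((2*(-18)**2 + 448)*(3*I*sqrt(2)) + 290844) = 1/((2*324 + 448)*(3*I*sqrt(2)) + 290844) = 1/((648 + 448)*(3*I*sqrt(2)) + 290844) = 1/(1096*(3*I*sqrt(2)) + 290844) = 1/(3288*I*sqrt(2) + 290844) = 1/(290844 + 3288*I*sqrt(2))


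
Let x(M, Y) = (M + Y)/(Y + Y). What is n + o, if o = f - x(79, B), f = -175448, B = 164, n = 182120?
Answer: 2188173/328 ≈ 6671.3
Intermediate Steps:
x(M, Y) = (M + Y)/(2*Y) (x(M, Y) = (M + Y)/((2*Y)) = (M + Y)*(1/(2*Y)) = (M + Y)/(2*Y))
o = -57547187/328 (o = -175448 - (79 + 164)/(2*164) = -175448 - 243/(2*164) = -175448 - 1*243/328 = -175448 - 243/328 = -57547187/328 ≈ -1.7545e+5)
n + o = 182120 - 57547187/328 = 2188173/328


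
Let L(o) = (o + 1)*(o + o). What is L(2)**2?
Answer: 144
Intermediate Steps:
L(o) = 2*o*(1 + o) (L(o) = (1 + o)*(2*o) = 2*o*(1 + o))
L(2)**2 = (2*2*(1 + 2))**2 = (2*2*3)**2 = 12**2 = 144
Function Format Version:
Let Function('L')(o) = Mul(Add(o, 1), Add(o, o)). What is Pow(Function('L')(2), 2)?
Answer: 144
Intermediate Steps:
Function('L')(o) = Mul(2, o, Add(1, o)) (Function('L')(o) = Mul(Add(1, o), Mul(2, o)) = Mul(2, o, Add(1, o)))
Pow(Function('L')(2), 2) = Pow(Mul(2, 2, Add(1, 2)), 2) = Pow(Mul(2, 2, 3), 2) = Pow(12, 2) = 144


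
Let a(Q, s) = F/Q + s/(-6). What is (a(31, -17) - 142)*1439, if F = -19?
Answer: -37412561/186 ≈ -2.0114e+5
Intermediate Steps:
a(Q, s) = -19/Q - s/6 (a(Q, s) = -19/Q + s/(-6) = -19/Q + s*(-⅙) = -19/Q - s/6)
(a(31, -17) - 142)*1439 = ((-19/31 - ⅙*(-17)) - 142)*1439 = ((-19*1/31 + 17/6) - 142)*1439 = ((-19/31 + 17/6) - 142)*1439 = (413/186 - 142)*1439 = -25999/186*1439 = -37412561/186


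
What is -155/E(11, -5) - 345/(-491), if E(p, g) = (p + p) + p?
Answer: -64720/16203 ≈ -3.9943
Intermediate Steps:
E(p, g) = 3*p (E(p, g) = 2*p + p = 3*p)
-155/E(11, -5) - 345/(-491) = -155/(3*11) - 345/(-491) = -155/33 - 345*(-1/491) = -155*1/33 + 345/491 = -155/33 + 345/491 = -64720/16203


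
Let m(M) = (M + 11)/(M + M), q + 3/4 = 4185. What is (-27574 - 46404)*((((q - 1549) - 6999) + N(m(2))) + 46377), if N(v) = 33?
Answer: -6220994965/2 ≈ -3.1105e+9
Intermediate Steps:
q = 16737/4 (q = -3/4 + 4185 = 16737/4 ≈ 4184.3)
m(M) = (11 + M)/(2*M) (m(M) = (11 + M)/((2*M)) = (11 + M)*(1/(2*M)) = (11 + M)/(2*M))
(-27574 - 46404)*((((q - 1549) - 6999) + N(m(2))) + 46377) = (-27574 - 46404)*((((16737/4 - 1549) - 6999) + 33) + 46377) = -73978*(((10541/4 - 6999) + 33) + 46377) = -73978*((-17455/4 + 33) + 46377) = -73978*(-17323/4 + 46377) = -73978*168185/4 = -6220994965/2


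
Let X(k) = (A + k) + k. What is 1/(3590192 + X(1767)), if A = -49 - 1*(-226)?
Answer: 1/3593903 ≈ 2.7825e-7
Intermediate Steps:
A = 177 (A = -49 + 226 = 177)
X(k) = 177 + 2*k (X(k) = (177 + k) + k = 177 + 2*k)
1/(3590192 + X(1767)) = 1/(3590192 + (177 + 2*1767)) = 1/(3590192 + (177 + 3534)) = 1/(3590192 + 3711) = 1/3593903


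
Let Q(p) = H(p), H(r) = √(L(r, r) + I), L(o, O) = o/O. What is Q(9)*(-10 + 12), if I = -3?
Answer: 2*I*√2 ≈ 2.8284*I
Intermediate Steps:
H(r) = I*√2 (H(r) = √(r/r - 3) = √(1 - 3) = √(-2) = I*√2)
Q(p) = I*√2
Q(9)*(-10 + 12) = (I*√2)*(-10 + 12) = (I*√2)*2 = 2*I*√2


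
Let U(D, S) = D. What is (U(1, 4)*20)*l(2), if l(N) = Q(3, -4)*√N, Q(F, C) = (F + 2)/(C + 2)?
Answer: -50*√2 ≈ -70.711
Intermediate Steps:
Q(F, C) = (2 + F)/(2 + C)
l(N) = -5*√N/2 (l(N) = ((2 + 3)/(2 - 4))*√N = (5/(-2))*√N = (-½*5)*√N = -5*√N/2)
(U(1, 4)*20)*l(2) = (1*20)*(-5*√2/2) = 20*(-5*√2/2) = -50*√2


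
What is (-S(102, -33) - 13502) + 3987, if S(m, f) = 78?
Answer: -9593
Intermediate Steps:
(-S(102, -33) - 13502) + 3987 = (-1*78 - 13502) + 3987 = (-78 - 13502) + 3987 = -13580 + 3987 = -9593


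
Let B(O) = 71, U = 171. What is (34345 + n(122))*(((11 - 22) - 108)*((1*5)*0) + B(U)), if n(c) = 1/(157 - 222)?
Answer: 158502104/65 ≈ 2.4385e+6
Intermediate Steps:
n(c) = -1/65 (n(c) = 1/(-65) = -1/65)
(34345 + n(122))*(((11 - 22) - 108)*((1*5)*0) + B(U)) = (34345 - 1/65)*(((11 - 22) - 108)*((1*5)*0) + 71) = 2232424*((-11 - 108)*(5*0) + 71)/65 = 2232424*(-119*0 + 71)/65 = 2232424*(0 + 71)/65 = (2232424/65)*71 = 158502104/65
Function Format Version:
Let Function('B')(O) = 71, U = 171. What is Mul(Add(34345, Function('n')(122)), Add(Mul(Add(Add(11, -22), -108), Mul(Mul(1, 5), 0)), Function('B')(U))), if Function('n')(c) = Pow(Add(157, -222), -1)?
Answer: Rational(158502104, 65) ≈ 2.4385e+6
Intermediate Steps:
Function('n')(c) = Rational(-1, 65) (Function('n')(c) = Pow(-65, -1) = Rational(-1, 65))
Mul(Add(34345, Function('n')(122)), Add(Mul(Add(Add(11, -22), -108), Mul(Mul(1, 5), 0)), Function('B')(U))) = Mul(Add(34345, Rational(-1, 65)), Add(Mul(Add(Add(11, -22), -108), Mul(Mul(1, 5), 0)), 71)) = Mul(Rational(2232424, 65), Add(Mul(Add(-11, -108), Mul(5, 0)), 71)) = Mul(Rational(2232424, 65), Add(Mul(-119, 0), 71)) = Mul(Rational(2232424, 65), Add(0, 71)) = Mul(Rational(2232424, 65), 71) = Rational(158502104, 65)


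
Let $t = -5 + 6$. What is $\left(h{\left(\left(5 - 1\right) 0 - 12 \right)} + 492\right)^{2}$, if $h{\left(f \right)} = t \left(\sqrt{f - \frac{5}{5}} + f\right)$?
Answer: $\left(480 + i \sqrt{13}\right)^{2} \approx 2.3039 \cdot 10^{5} + 3461.0 i$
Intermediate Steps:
$t = 1$
$h{\left(f \right)} = f + \sqrt{-1 + f}$ ($h{\left(f \right)} = 1 \left(\sqrt{f - \frac{5}{5}} + f\right) = 1 \left(\sqrt{f - 1} + f\right) = 1 \left(\sqrt{-1 + f} + f\right) = 1 \left(f + \sqrt{-1 + f}\right) = f + \sqrt{-1 + f}$)
$\left(h{\left(\left(5 - 1\right) 0 - 12 \right)} + 492\right)^{2} = \left(\left(\left(\left(5 - 1\right) 0 - 12\right) + \sqrt{-1 - \left(12 - \left(5 - 1\right) 0\right)}\right) + 492\right)^{2} = \left(\left(\left(4 \cdot 0 - 12\right) + \sqrt{-1 + \left(4 \cdot 0 - 12\right)}\right) + 492\right)^{2} = \left(\left(\left(0 - 12\right) + \sqrt{-1 + \left(0 - 12\right)}\right) + 492\right)^{2} = \left(\left(-12 + \sqrt{-1 - 12}\right) + 492\right)^{2} = \left(\left(-12 + \sqrt{-13}\right) + 492\right)^{2} = \left(\left(-12 + i \sqrt{13}\right) + 492\right)^{2} = \left(480 + i \sqrt{13}\right)^{2}$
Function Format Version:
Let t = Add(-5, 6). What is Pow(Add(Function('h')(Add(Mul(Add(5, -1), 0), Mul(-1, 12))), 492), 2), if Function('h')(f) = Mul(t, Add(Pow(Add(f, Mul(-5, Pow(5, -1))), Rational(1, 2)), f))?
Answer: Pow(Add(480, Mul(I, Pow(13, Rational(1, 2)))), 2) ≈ Add(2.3039e+5, Mul(3461., I))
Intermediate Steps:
t = 1
Function('h')(f) = Add(f, Pow(Add(-1, f), Rational(1, 2))) (Function('h')(f) = Mul(1, Add(Pow(Add(f, Mul(-5, Pow(5, -1))), Rational(1, 2)), f)) = Mul(1, Add(Pow(Add(f, Mul(-5, Rational(1, 5))), Rational(1, 2)), f)) = Mul(1, Add(Pow(Add(f, -1), Rational(1, 2)), f)) = Mul(1, Add(Pow(Add(-1, f), Rational(1, 2)), f)) = Mul(1, Add(f, Pow(Add(-1, f), Rational(1, 2)))) = Add(f, Pow(Add(-1, f), Rational(1, 2))))
Pow(Add(Function('h')(Add(Mul(Add(5, -1), 0), Mul(-1, 12))), 492), 2) = Pow(Add(Add(Add(Mul(Add(5, -1), 0), Mul(-1, 12)), Pow(Add(-1, Add(Mul(Add(5, -1), 0), Mul(-1, 12))), Rational(1, 2))), 492), 2) = Pow(Add(Add(Add(Mul(4, 0), -12), Pow(Add(-1, Add(Mul(4, 0), -12)), Rational(1, 2))), 492), 2) = Pow(Add(Add(Add(0, -12), Pow(Add(-1, Add(0, -12)), Rational(1, 2))), 492), 2) = Pow(Add(Add(-12, Pow(Add(-1, -12), Rational(1, 2))), 492), 2) = Pow(Add(Add(-12, Pow(-13, Rational(1, 2))), 492), 2) = Pow(Add(Add(-12, Mul(I, Pow(13, Rational(1, 2)))), 492), 2) = Pow(Add(480, Mul(I, Pow(13, Rational(1, 2)))), 2)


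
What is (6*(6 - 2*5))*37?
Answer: -888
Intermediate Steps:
(6*(6 - 2*5))*37 = (6*(6 - 10))*37 = (6*(-4))*37 = -24*37 = -888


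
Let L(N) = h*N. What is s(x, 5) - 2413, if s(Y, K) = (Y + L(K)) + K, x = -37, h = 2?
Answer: -2435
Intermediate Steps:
L(N) = 2*N
s(Y, K) = Y + 3*K (s(Y, K) = (Y + 2*K) + K = Y + 3*K)
s(x, 5) - 2413 = (-37 + 3*5) - 2413 = (-37 + 15) - 2413 = -22 - 2413 = -2435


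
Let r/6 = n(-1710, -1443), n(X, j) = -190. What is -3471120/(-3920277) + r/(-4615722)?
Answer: 890344114690/1005272710833 ≈ 0.88567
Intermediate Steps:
r = -1140 (r = 6*(-190) = -1140)
-3471120/(-3920277) + r/(-4615722) = -3471120/(-3920277) - 1140/(-4615722) = -3471120*(-1/3920277) - 1140*(-1/4615722) = 1157040/1306759 + 190/769287 = 890344114690/1005272710833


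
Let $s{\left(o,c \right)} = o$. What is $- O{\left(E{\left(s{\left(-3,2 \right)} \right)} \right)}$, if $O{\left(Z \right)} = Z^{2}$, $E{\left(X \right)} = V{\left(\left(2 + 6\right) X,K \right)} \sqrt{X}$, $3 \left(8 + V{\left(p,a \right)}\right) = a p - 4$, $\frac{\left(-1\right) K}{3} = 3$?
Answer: $\frac{35344}{3} \approx 11781.0$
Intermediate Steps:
$K = -9$ ($K = \left(-3\right) 3 = -9$)
$V{\left(p,a \right)} = - \frac{28}{3} + \frac{a p}{3}$ ($V{\left(p,a \right)} = -8 + \frac{a p - 4}{3} = -8 + \frac{-4 + a p}{3} = -8 + \left(- \frac{4}{3} + \frac{a p}{3}\right) = - \frac{28}{3} + \frac{a p}{3}$)
$E{\left(X \right)} = \sqrt{X} \left(- \frac{28}{3} - 24 X\right)$ ($E{\left(X \right)} = \left(- \frac{28}{3} + \frac{1}{3} \left(-9\right) \left(2 + 6\right) X\right) \sqrt{X} = \left(- \frac{28}{3} + \frac{1}{3} \left(-9\right) 8 X\right) \sqrt{X} = \left(- \frac{28}{3} - 24 X\right) \sqrt{X} = \sqrt{X} \left(- \frac{28}{3} - 24 X\right)$)
$- O{\left(E{\left(s{\left(-3,2 \right)} \right)} \right)} = - \left(\sqrt{-3} \left(- \frac{28}{3} - -72\right)\right)^{2} = - \left(i \sqrt{3} \left(- \frac{28}{3} + 72\right)\right)^{2} = - \left(i \sqrt{3} \cdot \frac{188}{3}\right)^{2} = - \left(\frac{188 i \sqrt{3}}{3}\right)^{2} = \left(-1\right) \left(- \frac{35344}{3}\right) = \frac{35344}{3}$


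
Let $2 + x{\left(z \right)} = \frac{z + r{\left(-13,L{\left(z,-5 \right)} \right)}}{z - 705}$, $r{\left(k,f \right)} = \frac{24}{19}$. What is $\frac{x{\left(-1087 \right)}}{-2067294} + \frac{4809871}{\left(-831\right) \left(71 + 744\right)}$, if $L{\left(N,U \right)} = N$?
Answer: $- \frac{16121592642800657}{2270038318702080} \approx -7.1019$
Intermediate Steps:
$r{\left(k,f \right)} = \frac{24}{19}$ ($r{\left(k,f \right)} = 24 \cdot \frac{1}{19} = \frac{24}{19}$)
$x{\left(z \right)} = -2 + \frac{\frac{24}{19} + z}{-705 + z}$ ($x{\left(z \right)} = -2 + \frac{z + \frac{24}{19}}{z - 705} = -2 + \frac{\frac{24}{19} + z}{-705 + z}$)
$\frac{x{\left(-1087 \right)}}{-2067294} + \frac{4809871}{\left(-831\right) \left(71 + 744\right)} = \frac{\frac{1}{-705 - 1087} \left(\frac{26814}{19} - -1087\right)}{-2067294} + \frac{4809871}{\left(-831\right) \left(71 + 744\right)} = \frac{\frac{26814}{19} + 1087}{-1792} \left(- \frac{1}{2067294}\right) + \frac{4809871}{\left(-831\right) 815} = \left(- \frac{1}{1792}\right) \frac{47467}{19} \left(- \frac{1}{2067294}\right) + \frac{4809871}{-677265} = \left(- \frac{6781}{4864}\right) \left(- \frac{1}{2067294}\right) + 4809871 \left(- \frac{1}{677265}\right) = \frac{6781}{10055318016} - \frac{4809871}{677265} = - \frac{16121592642800657}{2270038318702080}$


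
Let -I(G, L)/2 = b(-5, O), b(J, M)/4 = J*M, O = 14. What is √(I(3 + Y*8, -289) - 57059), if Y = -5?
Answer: I*√56499 ≈ 237.7*I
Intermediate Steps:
b(J, M) = 4*J*M (b(J, M) = 4*(J*M) = 4*J*M)
I(G, L) = 560 (I(G, L) = -8*(-5)*14 = -2*(-280) = 560)
√(I(3 + Y*8, -289) - 57059) = √(560 - 57059) = √(-56499) = I*√56499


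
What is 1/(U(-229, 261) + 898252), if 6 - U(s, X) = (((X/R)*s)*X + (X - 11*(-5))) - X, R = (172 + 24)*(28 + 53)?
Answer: 196/176240377 ≈ 1.1121e-6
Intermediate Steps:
R = 15876 (R = 196*81 = 15876)
U(s, X) = -49 - s*X²/15876 (U(s, X) = 6 - ((((X/15876)*s)*X + (X - 11*(-5))) - X) = 6 - ((((X*(1/15876))*s)*X + (X + 55)) - X) = 6 - ((((X/15876)*s)*X + (55 + X)) - X) = 6 - (((X*s/15876)*X + (55 + X)) - X) = 6 - ((s*X²/15876 + (55 + X)) - X) = 6 - ((55 + X + s*X²/15876) - X) = 6 - (55 + s*X²/15876) = 6 + (-55 - s*X²/15876) = -49 - s*X²/15876)
1/(U(-229, 261) + 898252) = 1/((-49 - 1/15876*(-229)*261²) + 898252) = 1/((-49 - 1/15876*(-229)*68121) + 898252) = 1/((-49 + 192589/196) + 898252) = 1/(182985/196 + 898252) = 1/(176240377/196) = 196/176240377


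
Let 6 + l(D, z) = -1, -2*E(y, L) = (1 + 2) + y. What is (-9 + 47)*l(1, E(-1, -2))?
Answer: -266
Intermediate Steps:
E(y, L) = -3/2 - y/2 (E(y, L) = -((1 + 2) + y)/2 = -(3 + y)/2 = -3/2 - y/2)
l(D, z) = -7 (l(D, z) = -6 - 1 = -7)
(-9 + 47)*l(1, E(-1, -2)) = (-9 + 47)*(-7) = 38*(-7) = -266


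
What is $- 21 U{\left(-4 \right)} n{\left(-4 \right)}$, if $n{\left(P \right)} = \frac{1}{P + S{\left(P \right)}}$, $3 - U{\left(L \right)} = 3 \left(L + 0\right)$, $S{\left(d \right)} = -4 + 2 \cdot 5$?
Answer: $- \frac{315}{2} \approx -157.5$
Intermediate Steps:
$S{\left(d \right)} = 6$ ($S{\left(d \right)} = -4 + 10 = 6$)
$U{\left(L \right)} = 3 - 3 L$ ($U{\left(L \right)} = 3 - 3 \left(L + 0\right) = 3 - 3 L$)
$n{\left(P \right)} = \frac{1}{6 + P}$ ($n{\left(P \right)} = \frac{1}{P + 6} = \frac{1}{6 + P}$)
$- 21 U{\left(-4 \right)} n{\left(-4 \right)} = \frac{\left(-21\right) \left(3 - -12\right)}{6 - 4} = \frac{\left(-21\right) \left(3 + 12\right)}{2} = \left(-21\right) 15 \cdot \frac{1}{2} = \left(-315\right) \frac{1}{2} = - \frac{315}{2}$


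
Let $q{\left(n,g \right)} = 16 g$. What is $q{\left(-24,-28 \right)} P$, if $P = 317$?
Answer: $-142016$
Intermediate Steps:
$q{\left(-24,-28 \right)} P = 16 \left(-28\right) 317 = \left(-448\right) 317 = -142016$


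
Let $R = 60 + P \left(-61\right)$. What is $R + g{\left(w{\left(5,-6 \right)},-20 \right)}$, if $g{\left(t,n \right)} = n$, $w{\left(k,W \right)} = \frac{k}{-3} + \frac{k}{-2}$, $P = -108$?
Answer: $6628$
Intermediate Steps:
$R = 6648$ ($R = 60 - -6588 = 60 + 6588 = 6648$)
$w{\left(k,W \right)} = - \frac{5 k}{6}$ ($w{\left(k,W \right)} = k \left(- \frac{1}{3}\right) + k \left(- \frac{1}{2}\right) = - \frac{k}{3} - \frac{k}{2} = - \frac{5 k}{6}$)
$R + g{\left(w{\left(5,-6 \right)},-20 \right)} = 6648 - 20 = 6628$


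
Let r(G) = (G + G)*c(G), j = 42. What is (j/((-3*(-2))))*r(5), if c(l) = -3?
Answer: -210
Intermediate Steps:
r(G) = -6*G (r(G) = (G + G)*(-3) = (2*G)*(-3) = -6*G)
(j/((-3*(-2))))*r(5) = (42/((-3*(-2))))*(-6*5) = (42/6)*(-30) = (42*(1/6))*(-30) = 7*(-30) = -210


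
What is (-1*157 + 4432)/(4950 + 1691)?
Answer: 4275/6641 ≈ 0.64373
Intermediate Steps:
(-1*157 + 4432)/(4950 + 1691) = (-157 + 4432)/6641 = 4275*(1/6641) = 4275/6641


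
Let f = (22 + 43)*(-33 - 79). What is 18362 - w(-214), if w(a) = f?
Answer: 25642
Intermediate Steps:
f = -7280 (f = 65*(-112) = -7280)
w(a) = -7280
18362 - w(-214) = 18362 - 1*(-7280) = 18362 + 7280 = 25642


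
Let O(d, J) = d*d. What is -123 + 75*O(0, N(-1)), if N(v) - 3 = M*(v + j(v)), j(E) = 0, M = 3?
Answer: -123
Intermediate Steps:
N(v) = 3 + 3*v (N(v) = 3 + 3*(v + 0) = 3 + 3*v)
O(d, J) = d²
-123 + 75*O(0, N(-1)) = -123 + 75*0² = -123 + 75*0 = -123 + 0 = -123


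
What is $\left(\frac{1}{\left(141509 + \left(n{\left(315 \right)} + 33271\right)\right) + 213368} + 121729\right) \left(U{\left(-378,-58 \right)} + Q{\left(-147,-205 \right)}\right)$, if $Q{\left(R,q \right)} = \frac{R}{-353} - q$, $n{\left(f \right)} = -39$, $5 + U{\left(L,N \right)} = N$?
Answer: $\frac{2375103667986126}{137002477} \approx 1.7336 \cdot 10^{7}$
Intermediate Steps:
$U{\left(L,N \right)} = -5 + N$
$Q{\left(R,q \right)} = - q - \frac{R}{353}$ ($Q{\left(R,q \right)} = R \left(- \frac{1}{353}\right) - q = - \frac{R}{353} - q = - q - \frac{R}{353}$)
$\left(\frac{1}{\left(141509 + \left(n{\left(315 \right)} + 33271\right)\right) + 213368} + 121729\right) \left(U{\left(-378,-58 \right)} + Q{\left(-147,-205 \right)}\right) = \left(\frac{1}{\left(141509 + \left(-39 + 33271\right)\right) + 213368} + 121729\right) \left(\left(-5 - 58\right) - - \frac{72512}{353}\right) = \left(\frac{1}{\left(141509 + 33232\right) + 213368} + 121729\right) \left(-63 + \left(205 + \frac{147}{353}\right)\right) = \left(\frac{1}{174741 + 213368} + 121729\right) \left(-63 + \frac{72512}{353}\right) = \left(\frac{1}{388109} + 121729\right) \frac{50273}{353} = \frac{47244120462}{388109} \cdot \frac{50273}{353} = \frac{2375103667986126}{137002477}$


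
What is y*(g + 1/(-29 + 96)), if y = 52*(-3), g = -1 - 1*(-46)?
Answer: -470496/67 ≈ -7022.3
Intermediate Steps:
g = 45 (g = -1 + 46 = 45)
y = -156
y*(g + 1/(-29 + 96)) = -156*(45 + 1/(-29 + 96)) = -156*(45 + 1/67) = -156*3016/67 = -470496/67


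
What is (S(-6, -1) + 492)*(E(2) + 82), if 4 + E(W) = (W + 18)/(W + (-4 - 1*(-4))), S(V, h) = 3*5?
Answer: 44616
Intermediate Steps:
S(V, h) = 15
E(W) = -4 + (18 + W)/W (E(W) = -4 + (W + 18)/(W + (-4 - 1*(-4))) = -4 + (18 + W)/(W + (-4 + 4)) = -4 + (18 + W)/(W + 0) = -4 + (18 + W)/W)
(S(-6, -1) + 492)*(E(2) + 82) = (15 + 492)*((-3 + 18/2) + 82) = 507*((-3 + 18*(½)) + 82) = 507*((-3 + 9) + 82) = 507*(6 + 82) = 507*88 = 44616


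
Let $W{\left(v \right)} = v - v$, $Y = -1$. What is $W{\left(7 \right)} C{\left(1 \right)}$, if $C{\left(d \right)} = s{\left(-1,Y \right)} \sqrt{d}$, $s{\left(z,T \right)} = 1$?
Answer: $0$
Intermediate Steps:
$C{\left(d \right)} = \sqrt{d}$ ($C{\left(d \right)} = 1 \sqrt{d} = \sqrt{d}$)
$W{\left(v \right)} = 0$
$W{\left(7 \right)} C{\left(1 \right)} = 0 \sqrt{1} = 0 \cdot 1 = 0$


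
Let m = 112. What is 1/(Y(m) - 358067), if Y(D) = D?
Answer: -1/357955 ≈ -2.7936e-6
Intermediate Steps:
1/(Y(m) - 358067) = 1/(112 - 358067) = 1/(-357955) = -1/357955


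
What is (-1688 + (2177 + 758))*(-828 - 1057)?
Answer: -2350595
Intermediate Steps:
(-1688 + (2177 + 758))*(-828 - 1057) = (-1688 + 2935)*(-1885) = 1247*(-1885) = -2350595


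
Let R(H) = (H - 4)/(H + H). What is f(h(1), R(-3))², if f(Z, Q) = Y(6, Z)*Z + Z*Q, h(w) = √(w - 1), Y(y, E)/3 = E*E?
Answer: 0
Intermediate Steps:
Y(y, E) = 3*E² (Y(y, E) = 3*(E*E) = 3*E²)
R(H) = (-4 + H)/(2*H) (R(H) = (-4 + H)/((2*H)) = (-4 + H)*(1/(2*H)) = (-4 + H)/(2*H))
h(w) = √(-1 + w)
f(Z, Q) = 3*Z³ + Q*Z (f(Z, Q) = (3*Z²)*Z + Z*Q = 3*Z³ + Q*Z)
f(h(1), R(-3))² = (√(-1 + 1)*((½)*(-4 - 3)/(-3) + 3*(√(-1 + 1))²))² = (√0*((½)*(-⅓)*(-7) + 3*(√0)²))² = (0*(7/6 + 3*0²))² = (0*(7/6 + 3*0))² = (0*(7/6 + 0))² = (0*(7/6))² = 0² = 0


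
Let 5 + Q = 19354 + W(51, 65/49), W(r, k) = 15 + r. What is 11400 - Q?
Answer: -8015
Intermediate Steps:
Q = 19415 (Q = -5 + (19354 + (15 + 51)) = -5 + (19354 + 66) = -5 + 19420 = 19415)
11400 - Q = 11400 - 1*19415 = 11400 - 19415 = -8015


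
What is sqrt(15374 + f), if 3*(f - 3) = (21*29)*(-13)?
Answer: sqrt(12738) ≈ 112.86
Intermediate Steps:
f = -2636 (f = 3 + ((21*29)*(-13))/3 = 3 + (609*(-13))/3 = 3 + (1/3)*(-7917) = 3 - 2639 = -2636)
sqrt(15374 + f) = sqrt(15374 - 2636) = sqrt(12738)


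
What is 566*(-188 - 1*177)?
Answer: -206590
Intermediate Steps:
566*(-188 - 1*177) = 566*(-188 - 177) = 566*(-365) = -206590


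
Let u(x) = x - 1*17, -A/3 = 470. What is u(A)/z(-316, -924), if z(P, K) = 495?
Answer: -1427/495 ≈ -2.8828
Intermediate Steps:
A = -1410 (A = -3*470 = -1410)
u(x) = -17 + x (u(x) = x - 17 = -17 + x)
u(A)/z(-316, -924) = (-17 - 1410)/495 = -1427*1/495 = -1427/495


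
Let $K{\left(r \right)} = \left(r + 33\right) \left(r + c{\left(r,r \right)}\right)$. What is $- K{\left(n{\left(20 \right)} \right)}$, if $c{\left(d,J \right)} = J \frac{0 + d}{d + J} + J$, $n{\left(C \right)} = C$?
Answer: $-2650$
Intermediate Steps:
$c{\left(d,J \right)} = J + \frac{J d}{J + d}$ ($c{\left(d,J \right)} = J \frac{d}{J + d} + J = \frac{J d}{J + d} + J = J + \frac{J d}{J + d}$)
$K{\left(r \right)} = \frac{5 r \left(33 + r\right)}{2}$ ($K{\left(r \right)} = \left(r + 33\right) \left(r + \frac{r \left(r + 2 r\right)}{r + r}\right) = \left(33 + r\right) \left(r + \frac{r 3 r}{2 r}\right) = \left(33 + r\right) \left(r + r \frac{1}{2 r} 3 r\right) = \left(33 + r\right) \left(r + \frac{3 r}{2}\right) = \left(33 + r\right) \frac{5 r}{2} = \frac{5 r \left(33 + r\right)}{2}$)
$- K{\left(n{\left(20 \right)} \right)} = - \frac{5 \cdot 20 \left(33 + 20\right)}{2} = - \frac{5 \cdot 20 \cdot 53}{2} = \left(-1\right) 2650 = -2650$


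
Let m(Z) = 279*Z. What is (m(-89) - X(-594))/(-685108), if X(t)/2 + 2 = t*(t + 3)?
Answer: 726935/685108 ≈ 1.0611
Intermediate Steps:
X(t) = -4 + 2*t*(3 + t) (X(t) = -4 + 2*(t*(t + 3)) = -4 + 2*(t*(3 + t)) = -4 + 2*t*(3 + t))
(m(-89) - X(-594))/(-685108) = (279*(-89) - (-4 + 2*(-594)² + 6*(-594)))/(-685108) = (-24831 - (-4 + 2*352836 - 3564))*(-1/685108) = (-24831 - (-4 + 705672 - 3564))*(-1/685108) = (-24831 - 1*702104)*(-1/685108) = (-24831 - 702104)*(-1/685108) = -726935*(-1/685108) = 726935/685108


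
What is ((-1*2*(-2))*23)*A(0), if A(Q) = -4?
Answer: -368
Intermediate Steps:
((-1*2*(-2))*23)*A(0) = ((-1*2*(-2))*23)*(-4) = (-2*(-2)*23)*(-4) = (4*23)*(-4) = 92*(-4) = -368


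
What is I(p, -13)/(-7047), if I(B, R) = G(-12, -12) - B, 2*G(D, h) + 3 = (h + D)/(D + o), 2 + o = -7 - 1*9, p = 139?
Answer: 467/23490 ≈ 0.019881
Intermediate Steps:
o = -18 (o = -2 + (-7 - 1*9) = -2 + (-7 - 9) = -2 - 16 = -18)
G(D, h) = -3/2 + (D + h)/(2*(-18 + D)) (G(D, h) = -3/2 + ((h + D)/(D - 18))/2 = -3/2 + ((D + h)/(-18 + D))/2 = -3/2 + (D + h)/(2*(-18 + D)))
I(B, R) = -11/10 - B (I(B, R) = (27 + (1/2)*(-12) - 1*(-12))/(-18 - 12) - B = (27 - 6 + 12)/(-30) - B = -1/30*33 - B = -11/10 - B)
I(p, -13)/(-7047) = (-11/10 - 1*139)/(-7047) = (-11/10 - 139)*(-1/7047) = -1401/10*(-1/7047) = 467/23490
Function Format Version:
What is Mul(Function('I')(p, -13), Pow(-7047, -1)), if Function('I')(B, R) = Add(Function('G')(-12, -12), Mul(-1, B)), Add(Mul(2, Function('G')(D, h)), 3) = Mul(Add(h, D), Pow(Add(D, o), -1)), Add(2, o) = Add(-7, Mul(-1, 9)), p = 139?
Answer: Rational(467, 23490) ≈ 0.019881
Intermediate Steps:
o = -18 (o = Add(-2, Add(-7, Mul(-1, 9))) = Add(-2, Add(-7, -9)) = Add(-2, -16) = -18)
Function('G')(D, h) = Add(Rational(-3, 2), Mul(Rational(1, 2), Pow(Add(-18, D), -1), Add(D, h))) (Function('G')(D, h) = Add(Rational(-3, 2), Mul(Rational(1, 2), Mul(Add(h, D), Pow(Add(D, -18), -1)))) = Add(Rational(-3, 2), Mul(Rational(1, 2), Mul(Add(D, h), Pow(Add(-18, D), -1)))) = Add(Rational(-3, 2), Mul(Rational(1, 2), Mul(Pow(Add(-18, D), -1), Add(D, h)))) = Add(Rational(-3, 2), Mul(Rational(1, 2), Pow(Add(-18, D), -1), Add(D, h))))
Function('I')(B, R) = Add(Rational(-11, 10), Mul(-1, B)) (Function('I')(B, R) = Add(Mul(Pow(Add(-18, -12), -1), Add(27, Mul(Rational(1, 2), -12), Mul(-1, -12))), Mul(-1, B)) = Add(Mul(Pow(-30, -1), Add(27, -6, 12)), Mul(-1, B)) = Add(Mul(Rational(-1, 30), 33), Mul(-1, B)) = Add(Rational(-11, 10), Mul(-1, B)))
Mul(Function('I')(p, -13), Pow(-7047, -1)) = Mul(Add(Rational(-11, 10), Mul(-1, 139)), Pow(-7047, -1)) = Mul(Add(Rational(-11, 10), -139), Rational(-1, 7047)) = Mul(Rational(-1401, 10), Rational(-1, 7047)) = Rational(467, 23490)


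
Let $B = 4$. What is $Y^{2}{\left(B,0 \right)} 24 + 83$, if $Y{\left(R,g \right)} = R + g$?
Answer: $467$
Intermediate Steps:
$Y^{2}{\left(B,0 \right)} 24 + 83 = \left(4 + 0\right)^{2} \cdot 24 + 83 = 4^{2} \cdot 24 + 83 = 16 \cdot 24 + 83 = 384 + 83 = 467$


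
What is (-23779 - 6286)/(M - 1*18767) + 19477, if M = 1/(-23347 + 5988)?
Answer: 6345667945193/325776354 ≈ 19479.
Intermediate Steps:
M = -1/17359 (M = 1/(-17359) = -1/17359 ≈ -5.7607e-5)
(-23779 - 6286)/(M - 1*18767) + 19477 = (-23779 - 6286)/(-1/17359 - 1*18767) + 19477 = -30065/(-1/17359 - 18767) + 19477 = -30065/(-325776354/17359) + 19477 = -30065*(-17359/325776354) + 19477 = 521898335/325776354 + 19477 = 6345667945193/325776354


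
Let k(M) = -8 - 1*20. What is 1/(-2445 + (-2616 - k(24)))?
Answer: -1/5033 ≈ -0.00019869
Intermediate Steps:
k(M) = -28 (k(M) = -8 - 20 = -28)
1/(-2445 + (-2616 - k(24))) = 1/(-2445 + (-2616 - 1*(-28))) = 1/(-2445 + (-2616 + 28)) = 1/(-2445 - 2588) = 1/(-5033) = -1/5033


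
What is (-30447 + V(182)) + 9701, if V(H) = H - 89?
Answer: -20653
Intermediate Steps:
V(H) = -89 + H
(-30447 + V(182)) + 9701 = (-30447 + (-89 + 182)) + 9701 = (-30447 + 93) + 9701 = -30354 + 9701 = -20653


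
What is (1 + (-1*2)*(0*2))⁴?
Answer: 1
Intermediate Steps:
(1 + (-1*2)*(0*2))⁴ = (1 - 2*0)⁴ = (1 + 0)⁴ = 1⁴ = 1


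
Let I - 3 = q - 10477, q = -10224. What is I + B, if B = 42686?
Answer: 21988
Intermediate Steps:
I = -20698 (I = 3 + (-10224 - 10477) = 3 - 20701 = -20698)
I + B = -20698 + 42686 = 21988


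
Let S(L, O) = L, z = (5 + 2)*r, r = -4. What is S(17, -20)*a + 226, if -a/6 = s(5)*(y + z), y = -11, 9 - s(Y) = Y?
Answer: 16138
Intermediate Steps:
s(Y) = 9 - Y
z = -28 (z = (5 + 2)*(-4) = 7*(-4) = -28)
a = 936 (a = -6*(9 - 1*5)*(-11 - 28) = -6*(9 - 5)*(-39) = -24*(-39) = -6*(-156) = 936)
S(17, -20)*a + 226 = 17*936 + 226 = 15912 + 226 = 16138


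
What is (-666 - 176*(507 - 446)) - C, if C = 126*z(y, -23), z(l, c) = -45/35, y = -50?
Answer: -11240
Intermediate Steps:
z(l, c) = -9/7 (z(l, c) = -45*1/35 = -9/7)
C = -162 (C = 126*(-9/7) = -162)
(-666 - 176*(507 - 446)) - C = (-666 - 176*(507 - 446)) - 1*(-162) = (-666 - 176*61) + 162 = (-666 - 10736) + 162 = -11402 + 162 = -11240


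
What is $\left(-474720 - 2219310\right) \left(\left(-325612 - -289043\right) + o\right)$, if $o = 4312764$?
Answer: $-11520197615850$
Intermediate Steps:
$\left(-474720 - 2219310\right) \left(\left(-325612 - -289043\right) + o\right) = \left(-474720 - 2219310\right) \left(\left(-325612 - -289043\right) + 4312764\right) = - 2694030 \left(\left(-325612 + 289043\right) + 4312764\right) = - 2694030 \left(-36569 + 4312764\right) = \left(-2694030\right) 4276195 = -11520197615850$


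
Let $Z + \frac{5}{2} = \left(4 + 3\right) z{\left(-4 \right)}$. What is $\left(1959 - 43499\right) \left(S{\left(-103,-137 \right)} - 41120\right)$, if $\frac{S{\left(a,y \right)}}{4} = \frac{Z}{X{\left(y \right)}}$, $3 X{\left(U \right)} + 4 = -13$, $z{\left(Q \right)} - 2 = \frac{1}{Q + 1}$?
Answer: $\frac{29042691000}{17} \approx 1.7084 \cdot 10^{9}$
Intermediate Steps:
$z{\left(Q \right)} = 2 + \frac{1}{1 + Q}$ ($z{\left(Q \right)} = 2 + \frac{1}{Q + 1} = 2 + \frac{1}{1 + Q}$)
$X{\left(U \right)} = - \frac{17}{3}$ ($X{\left(U \right)} = - \frac{4}{3} + \frac{1}{3} \left(-13\right) = - \frac{4}{3} - \frac{13}{3} = - \frac{17}{3}$)
$Z = \frac{55}{6}$ ($Z = - \frac{5}{2} + \left(4 + 3\right) \frac{3 + 2 \left(-4\right)}{1 - 4} = - \frac{5}{2} + 7 \frac{3 - 8}{-3} = - \frac{5}{2} + 7 \left(\left(- \frac{1}{3}\right) \left(-5\right)\right) = - \frac{5}{2} + 7 \cdot \frac{5}{3} = - \frac{5}{2} + \frac{35}{3} = \frac{55}{6} \approx 9.1667$)
$S{\left(a,y \right)} = - \frac{110}{17}$ ($S{\left(a,y \right)} = 4 \frac{55}{6 \left(- \frac{17}{3}\right)} = 4 \cdot \frac{55}{6} \left(- \frac{3}{17}\right) = 4 \left(- \frac{55}{34}\right) = - \frac{110}{17}$)
$\left(1959 - 43499\right) \left(S{\left(-103,-137 \right)} - 41120\right) = \left(1959 - 43499\right) \left(- \frac{110}{17} - 41120\right) = \left(-41540\right) \left(- \frac{699150}{17}\right) = \frac{29042691000}{17}$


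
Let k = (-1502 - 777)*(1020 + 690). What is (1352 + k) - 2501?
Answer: -3898239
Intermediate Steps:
k = -3897090 (k = -2279*1710 = -3897090)
(1352 + k) - 2501 = (1352 - 3897090) - 2501 = -3895738 - 2501 = -3898239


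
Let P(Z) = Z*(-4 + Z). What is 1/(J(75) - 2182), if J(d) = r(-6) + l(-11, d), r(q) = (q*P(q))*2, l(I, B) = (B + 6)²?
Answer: 1/3659 ≈ 0.00027330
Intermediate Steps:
l(I, B) = (6 + B)²
r(q) = 2*q²*(-4 + q) (r(q) = (q*(q*(-4 + q)))*2 = (q²*(-4 + q))*2 = 2*q²*(-4 + q))
J(d) = -720 + (6 + d)² (J(d) = 2*(-6)²*(-4 - 6) + (6 + d)² = 2*36*(-10) + (6 + d)² = -720 + (6 + d)²)
1/(J(75) - 2182) = 1/((-720 + (6 + 75)²) - 2182) = 1/((-720 + 81²) - 2182) = 1/((-720 + 6561) - 2182) = 1/(5841 - 2182) = 1/3659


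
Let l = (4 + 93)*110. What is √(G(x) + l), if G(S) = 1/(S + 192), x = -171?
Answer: √4705491/21 ≈ 103.30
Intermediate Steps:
G(S) = 1/(192 + S)
l = 10670 (l = 97*110 = 10670)
√(G(x) + l) = √(1/(192 - 171) + 10670) = √(1/21 + 10670) = √(224071/21) = √4705491/21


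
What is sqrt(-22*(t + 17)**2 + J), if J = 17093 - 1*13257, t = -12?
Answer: sqrt(3286) ≈ 57.324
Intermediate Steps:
J = 3836 (J = 17093 - 13257 = 3836)
sqrt(-22*(t + 17)**2 + J) = sqrt(-22*(-12 + 17)**2 + 3836) = sqrt(-22*5**2 + 3836) = sqrt(-22*25 + 3836) = sqrt(-550 + 3836) = sqrt(3286)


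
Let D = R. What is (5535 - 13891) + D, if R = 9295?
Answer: 939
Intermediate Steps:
D = 9295
(5535 - 13891) + D = (5535 - 13891) + 9295 = -8356 + 9295 = 939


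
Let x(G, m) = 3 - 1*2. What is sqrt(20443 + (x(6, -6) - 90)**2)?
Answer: 2*sqrt(7091) ≈ 168.42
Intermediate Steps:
x(G, m) = 1 (x(G, m) = 3 - 2 = 1)
sqrt(20443 + (x(6, -6) - 90)**2) = sqrt(20443 + (1 - 90)**2) = sqrt(20443 + (-89)**2) = sqrt(20443 + 7921) = sqrt(28364) = 2*sqrt(7091)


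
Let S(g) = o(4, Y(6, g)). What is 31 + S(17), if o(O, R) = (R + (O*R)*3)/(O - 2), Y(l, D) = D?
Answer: 283/2 ≈ 141.50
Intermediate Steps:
o(O, R) = (R + 3*O*R)/(-2 + O)
S(g) = 13*g/2 (S(g) = g*(1 + 3*4)/(-2 + 4) = g*(1 + 12)/2 = g*(½)*13 = 13*g/2)
31 + S(17) = 31 + (13/2)*17 = 31 + 221/2 = 283/2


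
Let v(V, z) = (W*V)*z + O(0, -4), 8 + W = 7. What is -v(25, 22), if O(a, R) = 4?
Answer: 546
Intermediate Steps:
W = -1 (W = -8 + 7 = -1)
v(V, z) = 4 - V*z (v(V, z) = (-V)*z + 4 = -V*z + 4 = 4 - V*z)
-v(25, 22) = -(4 - 1*25*22) = -(4 - 550) = -1*(-546) = 546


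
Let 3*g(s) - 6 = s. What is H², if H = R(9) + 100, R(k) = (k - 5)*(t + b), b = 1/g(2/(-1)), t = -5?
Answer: 6889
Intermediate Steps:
g(s) = 2 + s/3
b = ¾ (b = 1/(2 + (2/(-1))/3) = 1/(2 + (2*(-1))/3) = 1/(2 + (⅓)*(-2)) = 1/(2 - ⅔) = 1/(4/3) = ¾ ≈ 0.75000)
R(k) = 85/4 - 17*k/4 (R(k) = (k - 5)*(-5 + ¾) = (-5 + k)*(-17/4) = 85/4 - 17*k/4)
H = 83 (H = (85/4 - 17/4*9) + 100 = (85/4 - 153/4) + 100 = -17 + 100 = 83)
H² = 83² = 6889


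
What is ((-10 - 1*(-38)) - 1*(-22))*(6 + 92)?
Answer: 4900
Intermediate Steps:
((-10 - 1*(-38)) - 1*(-22))*(6 + 92) = ((-10 + 38) + 22)*98 = (28 + 22)*98 = 50*98 = 4900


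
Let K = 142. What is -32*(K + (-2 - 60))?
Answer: -2560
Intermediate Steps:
-32*(K + (-2 - 60)) = -32*(142 + (-2 - 60)) = -32*(142 - 62) = -32*80 = -2560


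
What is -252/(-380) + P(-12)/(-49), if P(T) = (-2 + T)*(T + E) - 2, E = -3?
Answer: -16673/4655 ≈ -3.5817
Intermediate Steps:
P(T) = -2 + (-3 + T)*(-2 + T) (P(T) = (-2 + T)*(T - 3) - 2 = (-2 + T)*(-3 + T) - 2 = (-3 + T)*(-2 + T) - 2 = -2 + (-3 + T)*(-2 + T))
-252/(-380) + P(-12)/(-49) = -252/(-380) + (4 + (-12)² - 5*(-12))/(-49) = -252*(-1/380) + (4 + 144 + 60)*(-1/49) = 63/95 + 208*(-1/49) = 63/95 - 208/49 = -16673/4655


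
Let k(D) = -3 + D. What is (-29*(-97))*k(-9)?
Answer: -33756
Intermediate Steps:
(-29*(-97))*k(-9) = (-29*(-97))*(-3 - 9) = 2813*(-12) = -33756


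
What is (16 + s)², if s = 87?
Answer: 10609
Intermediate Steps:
(16 + s)² = (16 + 87)² = 103² = 10609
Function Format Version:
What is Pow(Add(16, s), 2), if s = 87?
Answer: 10609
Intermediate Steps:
Pow(Add(16, s), 2) = Pow(Add(16, 87), 2) = Pow(103, 2) = 10609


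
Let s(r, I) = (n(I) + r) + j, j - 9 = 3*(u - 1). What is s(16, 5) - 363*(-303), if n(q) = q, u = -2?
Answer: 110010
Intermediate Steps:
j = 0 (j = 9 + 3*(-2 - 1) = 9 + 3*(-3) = 9 - 9 = 0)
s(r, I) = I + r (s(r, I) = (I + r) + 0 = I + r)
s(16, 5) - 363*(-303) = (5 + 16) - 363*(-303) = 21 + 109989 = 110010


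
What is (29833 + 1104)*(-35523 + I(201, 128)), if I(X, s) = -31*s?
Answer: -1221733067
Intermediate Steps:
(29833 + 1104)*(-35523 + I(201, 128)) = (29833 + 1104)*(-35523 - 31*128) = 30937*(-35523 - 3968) = 30937*(-39491) = -1221733067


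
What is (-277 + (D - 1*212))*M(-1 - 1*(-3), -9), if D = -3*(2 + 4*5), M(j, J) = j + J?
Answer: 3885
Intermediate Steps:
M(j, J) = J + j
D = -66 (D = -3*(2 + 20) = -3*22 = -66)
(-277 + (D - 1*212))*M(-1 - 1*(-3), -9) = (-277 + (-66 - 1*212))*(-9 + (-1 - 1*(-3))) = (-277 + (-66 - 212))*(-9 + (-1 + 3)) = (-277 - 278)*(-9 + 2) = -555*(-7) = 3885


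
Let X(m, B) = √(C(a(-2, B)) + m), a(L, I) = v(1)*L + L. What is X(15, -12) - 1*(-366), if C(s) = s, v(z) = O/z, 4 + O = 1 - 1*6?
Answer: 366 + √31 ≈ 371.57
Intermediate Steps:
O = -9 (O = -4 + (1 - 1*6) = -4 + (1 - 6) = -4 - 5 = -9)
v(z) = -9/z
a(L, I) = -8*L (a(L, I) = (-9/1)*L + L = (-9*1)*L + L = -9*L + L = -8*L)
X(m, B) = √(16 + m) (X(m, B) = √(-8*(-2) + m) = √(16 + m))
X(15, -12) - 1*(-366) = √(16 + 15) - 1*(-366) = √31 + 366 = 366 + √31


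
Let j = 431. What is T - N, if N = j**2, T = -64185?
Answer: -249946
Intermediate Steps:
N = 185761 (N = 431**2 = 185761)
T - N = -64185 - 1*185761 = -64185 - 185761 = -249946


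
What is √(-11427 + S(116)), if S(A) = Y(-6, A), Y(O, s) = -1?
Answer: 2*I*√2857 ≈ 106.9*I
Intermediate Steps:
S(A) = -1
√(-11427 + S(116)) = √(-11427 - 1) = √(-11428) = 2*I*√2857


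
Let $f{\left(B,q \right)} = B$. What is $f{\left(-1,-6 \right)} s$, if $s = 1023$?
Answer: $-1023$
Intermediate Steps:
$f{\left(-1,-6 \right)} s = \left(-1\right) 1023 = -1023$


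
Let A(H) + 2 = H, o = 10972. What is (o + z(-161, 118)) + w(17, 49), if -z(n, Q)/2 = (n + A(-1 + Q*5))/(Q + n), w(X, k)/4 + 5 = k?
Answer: 480216/43 ≈ 11168.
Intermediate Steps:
w(X, k) = -20 + 4*k
A(H) = -2 + H
z(n, Q) = -2*(-3 + n + 5*Q)/(Q + n) (z(n, Q) = -2*(n + (-2 + (-1 + Q*5)))/(Q + n) = -2*(n + (-2 + (-1 + 5*Q)))/(Q + n) = -2*(n + (-3 + 5*Q))/(Q + n) = -2*(-3 + n + 5*Q)/(Q + n))
(o + z(-161, 118)) + w(17, 49) = (10972 + 2*(3 - 1*(-161) - 5*118)/(118 - 161)) + (-20 + 4*49) = (10972 + 2*(3 + 161 - 590)/(-43)) + (-20 + 196) = (10972 + 2*(-1/43)*(-426)) + 176 = (10972 + 852/43) + 176 = 472648/43 + 176 = 480216/43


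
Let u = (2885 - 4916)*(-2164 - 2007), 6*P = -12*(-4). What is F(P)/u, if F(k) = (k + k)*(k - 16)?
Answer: -128/8471301 ≈ -1.5110e-5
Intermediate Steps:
P = 8 (P = (-12*(-4))/6 = (⅙)*48 = 8)
F(k) = 2*k*(-16 + k) (F(k) = (2*k)*(-16 + k) = 2*k*(-16 + k))
u = 8471301 (u = -2031*(-4171) = 8471301)
F(P)/u = (2*8*(-16 + 8))/8471301 = (2*8*(-8))*(1/8471301) = -128*1/8471301 = -128/8471301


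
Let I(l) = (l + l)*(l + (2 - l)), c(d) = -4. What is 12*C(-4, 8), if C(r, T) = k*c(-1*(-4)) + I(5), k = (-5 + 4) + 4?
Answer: 96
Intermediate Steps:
k = 3 (k = -1 + 4 = 3)
I(l) = 4*l (I(l) = (2*l)*2 = 4*l)
C(r, T) = 8 (C(r, T) = 3*(-4) + 4*5 = -12 + 20 = 8)
12*C(-4, 8) = 12*8 = 96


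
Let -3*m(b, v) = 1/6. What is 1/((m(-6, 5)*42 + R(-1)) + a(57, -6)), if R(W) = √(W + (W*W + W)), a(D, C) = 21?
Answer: 168/3145 - 9*I/3145 ≈ 0.053418 - 0.0028617*I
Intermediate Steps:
m(b, v) = -1/18 (m(b, v) = -⅓/6 = -⅓*⅙ = -1/18)
R(W) = √(W² + 2*W) (R(W) = √(W + (W² + W)) = √(W + (W + W²)) = √(W² + 2*W))
1/((m(-6, 5)*42 + R(-1)) + a(57, -6)) = 1/((-1/18*42 + √(-(2 - 1))) + 21) = 1/((-7/3 + √(-1*1)) + 21) = 1/((-7/3 + √(-1)) + 21) = 1/((-7/3 + I) + 21) = 1/(56/3 + I) = 9*(56/3 - I)/3145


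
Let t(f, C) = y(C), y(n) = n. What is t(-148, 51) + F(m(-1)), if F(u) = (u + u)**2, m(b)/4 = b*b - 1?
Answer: 51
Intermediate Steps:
t(f, C) = C
m(b) = -4 + 4*b**2 (m(b) = 4*(b*b - 1) = 4*(b**2 - 1) = 4*(-1 + b**2) = -4 + 4*b**2)
F(u) = 4*u**2 (F(u) = (2*u)**2 = 4*u**2)
t(-148, 51) + F(m(-1)) = 51 + 4*(-4 + 4*(-1)**2)**2 = 51 + 4*(-4 + 4*1)**2 = 51 + 4*(-4 + 4)**2 = 51 + 4*0**2 = 51 + 4*0 = 51 + 0 = 51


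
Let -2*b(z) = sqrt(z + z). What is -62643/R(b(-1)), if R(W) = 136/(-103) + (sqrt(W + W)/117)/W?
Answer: 754910793*sqrt(-I)/(-103*2**(3/4) + 15912*sqrt(-I)) ≈ 47808.0 + 370.87*I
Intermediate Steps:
b(z) = -sqrt(2)*sqrt(z)/2 (b(z) = -sqrt(z + z)/2 = -sqrt(2)*sqrt(z)/2)
R(W) = -136/103 + sqrt(2)/(117*sqrt(W)) (R(W) = 136*(-1/103) + (sqrt(2*W)*(1/117))/W = -136/103 + ((sqrt(2)*sqrt(W))*(1/117))/W = -136/103 + (sqrt(2)*sqrt(W)/117)/W = -136/103 + sqrt(2)/(117*sqrt(W)))
-62643/R(b(-1)) = -62643/(-136/103 + sqrt(2)/(117*sqrt(-sqrt(2)*sqrt(-1)/2))) = -62643/(-136/103 + sqrt(2)/(117*sqrt(-sqrt(2)*I/2))) = -62643/(-136/103 + sqrt(2)/(117*sqrt(-I*sqrt(2)/2))) = -62643/(-136/103 + sqrt(2)*(2**(1/4)/sqrt(-I))/117) = -62643/(-136/103 + 2**(3/4)/(117*sqrt(-I)))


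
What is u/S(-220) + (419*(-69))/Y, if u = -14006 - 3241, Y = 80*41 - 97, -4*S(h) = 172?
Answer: 17884676/45623 ≈ 392.01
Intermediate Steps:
S(h) = -43 (S(h) = -1/4*172 = -43)
Y = 3183 (Y = 3280 - 97 = 3183)
u = -17247
u/S(-220) + (419*(-69))/Y = -17247/(-43) + (419*(-69))/3183 = -17247*(-1/43) - 28911*1/3183 = 17247/43 - 9637/1061 = 17884676/45623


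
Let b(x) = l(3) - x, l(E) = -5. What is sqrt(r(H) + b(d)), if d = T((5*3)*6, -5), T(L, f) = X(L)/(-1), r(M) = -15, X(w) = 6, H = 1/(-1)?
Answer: I*sqrt(14) ≈ 3.7417*I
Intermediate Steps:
H = -1
T(L, f) = -6 (T(L, f) = 6/(-1) = 6*(-1) = -6)
d = -6
b(x) = -5 - x
sqrt(r(H) + b(d)) = sqrt(-15 + (-5 - 1*(-6))) = sqrt(-15 + (-5 + 6)) = sqrt(-15 + 1) = sqrt(-14) = I*sqrt(14)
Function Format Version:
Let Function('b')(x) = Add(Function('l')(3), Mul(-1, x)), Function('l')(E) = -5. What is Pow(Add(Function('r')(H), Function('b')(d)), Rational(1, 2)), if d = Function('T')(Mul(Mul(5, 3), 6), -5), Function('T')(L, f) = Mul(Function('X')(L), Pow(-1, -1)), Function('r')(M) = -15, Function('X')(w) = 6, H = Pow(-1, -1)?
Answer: Mul(I, Pow(14, Rational(1, 2))) ≈ Mul(3.7417, I)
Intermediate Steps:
H = -1
Function('T')(L, f) = -6 (Function('T')(L, f) = Mul(6, Pow(-1, -1)) = Mul(6, -1) = -6)
d = -6
Function('b')(x) = Add(-5, Mul(-1, x))
Pow(Add(Function('r')(H), Function('b')(d)), Rational(1, 2)) = Pow(Add(-15, Add(-5, Mul(-1, -6))), Rational(1, 2)) = Pow(Add(-15, Add(-5, 6)), Rational(1, 2)) = Pow(Add(-15, 1), Rational(1, 2)) = Pow(-14, Rational(1, 2)) = Mul(I, Pow(14, Rational(1, 2)))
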